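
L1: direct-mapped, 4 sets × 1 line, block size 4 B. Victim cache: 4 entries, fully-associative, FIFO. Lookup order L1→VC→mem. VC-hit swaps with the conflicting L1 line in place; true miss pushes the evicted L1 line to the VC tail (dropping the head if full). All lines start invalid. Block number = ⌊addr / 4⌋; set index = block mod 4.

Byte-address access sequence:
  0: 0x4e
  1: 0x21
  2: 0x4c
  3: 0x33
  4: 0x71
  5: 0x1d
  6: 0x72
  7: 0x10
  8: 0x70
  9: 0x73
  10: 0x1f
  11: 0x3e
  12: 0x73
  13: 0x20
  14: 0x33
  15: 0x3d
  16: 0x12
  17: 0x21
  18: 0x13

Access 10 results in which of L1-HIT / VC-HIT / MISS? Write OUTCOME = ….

#0 0x4e→b19/s3 MISS; vc=[]
#1 0x21→b8/s0 MISS; vc=[]
#2 0x4c→b19/s3 L1-HIT; vc=[]
#3 0x33→b12/s0 MISS; vc=[8]
#4 0x71→b28/s0 MISS; vc=[8,12]
#5 0x1d→b7/s3 MISS; vc=[8,12,19]
#6 0x72→b28/s0 L1-HIT; vc=[8,12,19]
#7 0x10→b4/s0 MISS; vc=[8,12,19,28]
#8 0x70→b28/s0 VC-HIT; vc=[8,12,19,4]
#9 0x73→b28/s0 L1-HIT; vc=[8,12,19,4]
#10 0x1f→b7/s3 L1-HIT; vc=[8,12,19,4]
#11 0x3e→b15/s3 MISS; vc=[12,19,4,7]
#12 0x73→b28/s0 L1-HIT; vc=[12,19,4,7]
#13 0x20→b8/s0 MISS; vc=[19,4,7,28]
#14 0x33→b12/s0 MISS; vc=[4,7,28,8]
#15 0x3d→b15/s3 L1-HIT; vc=[4,7,28,8]
#16 0x12→b4/s0 VC-HIT; vc=[12,7,28,8]
#17 0x21→b8/s0 VC-HIT; vc=[12,7,28,4]
#18 0x13→b4/s0 VC-HIT; vc=[12,7,28,8]

OUTCOME = L1-HIT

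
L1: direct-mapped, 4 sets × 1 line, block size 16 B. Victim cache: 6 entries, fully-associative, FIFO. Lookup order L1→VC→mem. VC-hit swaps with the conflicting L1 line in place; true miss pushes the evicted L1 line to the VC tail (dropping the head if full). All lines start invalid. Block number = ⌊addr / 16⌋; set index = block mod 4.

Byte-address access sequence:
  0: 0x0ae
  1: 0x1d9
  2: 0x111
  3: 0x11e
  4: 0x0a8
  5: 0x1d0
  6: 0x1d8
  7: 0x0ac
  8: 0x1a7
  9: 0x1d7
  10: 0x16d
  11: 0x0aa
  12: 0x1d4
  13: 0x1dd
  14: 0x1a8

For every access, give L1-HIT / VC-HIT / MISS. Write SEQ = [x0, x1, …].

  [0] addr=0xae blk=10 s=2: MISS | VC []
  [1] addr=0x1d9 blk=29 s=1: MISS | VC []
  [2] addr=0x111 blk=17 s=1: MISS | VC [29]
  [3] addr=0x11e blk=17 s=1: L1-HIT | VC [29]
  [4] addr=0xa8 blk=10 s=2: L1-HIT | VC [29]
  [5] addr=0x1d0 blk=29 s=1: VC-HIT | VC [17]
  [6] addr=0x1d8 blk=29 s=1: L1-HIT | VC [17]
  [7] addr=0xac blk=10 s=2: L1-HIT | VC [17]
  [8] addr=0x1a7 blk=26 s=2: MISS | VC [17, 10]
  [9] addr=0x1d7 blk=29 s=1: L1-HIT | VC [17, 10]
  [10] addr=0x16d blk=22 s=2: MISS | VC [17, 10, 26]
  [11] addr=0xaa blk=10 s=2: VC-HIT | VC [17, 22, 26]
  [12] addr=0x1d4 blk=29 s=1: L1-HIT | VC [17, 22, 26]
  [13] addr=0x1dd blk=29 s=1: L1-HIT | VC [17, 22, 26]
  [14] addr=0x1a8 blk=26 s=2: VC-HIT | VC [17, 22, 10]

SEQ = [MISS, MISS, MISS, L1-HIT, L1-HIT, VC-HIT, L1-HIT, L1-HIT, MISS, L1-HIT, MISS, VC-HIT, L1-HIT, L1-HIT, VC-HIT]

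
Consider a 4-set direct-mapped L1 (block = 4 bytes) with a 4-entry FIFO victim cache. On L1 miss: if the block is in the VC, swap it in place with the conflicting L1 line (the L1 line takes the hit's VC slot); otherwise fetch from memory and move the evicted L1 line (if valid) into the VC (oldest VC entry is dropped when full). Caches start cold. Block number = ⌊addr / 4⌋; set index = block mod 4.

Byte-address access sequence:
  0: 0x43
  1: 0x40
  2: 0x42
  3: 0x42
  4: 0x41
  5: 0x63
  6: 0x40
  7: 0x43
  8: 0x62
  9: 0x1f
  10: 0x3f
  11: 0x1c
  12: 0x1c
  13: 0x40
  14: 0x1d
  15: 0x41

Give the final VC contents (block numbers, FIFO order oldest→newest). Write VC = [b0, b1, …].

0: 0x43 (blk 16, set 0) → MISS  vc=[]
1: 0x40 (blk 16, set 0) → L1-HIT  vc=[]
2: 0x42 (blk 16, set 0) → L1-HIT  vc=[]
3: 0x42 (blk 16, set 0) → L1-HIT  vc=[]
4: 0x41 (blk 16, set 0) → L1-HIT  vc=[]
5: 0x63 (blk 24, set 0) → MISS  vc=[16]
6: 0x40 (blk 16, set 0) → VC-HIT  vc=[24]
7: 0x43 (blk 16, set 0) → L1-HIT  vc=[24]
8: 0x62 (blk 24, set 0) → VC-HIT  vc=[16]
9: 0x1f (blk 7, set 3) → MISS  vc=[16]
10: 0x3f (blk 15, set 3) → MISS  vc=[16, 7]
11: 0x1c (blk 7, set 3) → VC-HIT  vc=[16, 15]
12: 0x1c (blk 7, set 3) → L1-HIT  vc=[16, 15]
13: 0x40 (blk 16, set 0) → VC-HIT  vc=[24, 15]
14: 0x1d (blk 7, set 3) → L1-HIT  vc=[24, 15]
15: 0x41 (blk 16, set 0) → L1-HIT  vc=[24, 15]

VC = [24, 15]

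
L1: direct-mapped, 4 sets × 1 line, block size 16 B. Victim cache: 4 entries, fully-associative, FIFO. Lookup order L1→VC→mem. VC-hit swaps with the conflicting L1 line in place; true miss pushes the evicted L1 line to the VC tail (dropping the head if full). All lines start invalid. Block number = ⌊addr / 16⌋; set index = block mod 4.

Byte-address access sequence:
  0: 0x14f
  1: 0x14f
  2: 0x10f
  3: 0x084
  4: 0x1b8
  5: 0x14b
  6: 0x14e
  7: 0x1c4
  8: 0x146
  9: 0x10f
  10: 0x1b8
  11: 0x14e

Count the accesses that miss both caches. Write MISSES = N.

MISSES = 5

  [0] addr=0x14f blk=20 s=0: MISS | VC []
  [1] addr=0x14f blk=20 s=0: L1-HIT | VC []
  [2] addr=0x10f blk=16 s=0: MISS | VC [20]
  [3] addr=0x84 blk=8 s=0: MISS | VC [20, 16]
  [4] addr=0x1b8 blk=27 s=3: MISS | VC [20, 16]
  [5] addr=0x14b blk=20 s=0: VC-HIT | VC [8, 16]
  [6] addr=0x14e blk=20 s=0: L1-HIT | VC [8, 16]
  [7] addr=0x1c4 blk=28 s=0: MISS | VC [8, 16, 20]
  [8] addr=0x146 blk=20 s=0: VC-HIT | VC [8, 16, 28]
  [9] addr=0x10f blk=16 s=0: VC-HIT | VC [8, 20, 28]
  [10] addr=0x1b8 blk=27 s=3: L1-HIT | VC [8, 20, 28]
  [11] addr=0x14e blk=20 s=0: VC-HIT | VC [8, 16, 28]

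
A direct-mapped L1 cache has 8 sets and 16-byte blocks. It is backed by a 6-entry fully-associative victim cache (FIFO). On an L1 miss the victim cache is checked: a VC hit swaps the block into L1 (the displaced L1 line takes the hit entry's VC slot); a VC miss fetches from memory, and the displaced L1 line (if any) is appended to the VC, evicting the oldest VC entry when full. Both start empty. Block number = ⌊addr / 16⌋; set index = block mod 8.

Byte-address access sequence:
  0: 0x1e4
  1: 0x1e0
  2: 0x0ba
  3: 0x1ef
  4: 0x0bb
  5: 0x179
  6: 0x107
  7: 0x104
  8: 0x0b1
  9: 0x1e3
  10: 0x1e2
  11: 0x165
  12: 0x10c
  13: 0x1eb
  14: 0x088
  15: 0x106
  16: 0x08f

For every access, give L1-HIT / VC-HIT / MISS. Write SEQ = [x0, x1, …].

SEQ = [MISS, L1-HIT, MISS, L1-HIT, L1-HIT, MISS, MISS, L1-HIT, L1-HIT, L1-HIT, L1-HIT, MISS, L1-HIT, VC-HIT, MISS, VC-HIT, VC-HIT]

  [0] addr=0x1e4 blk=30 s=6: MISS | VC []
  [1] addr=0x1e0 blk=30 s=6: L1-HIT | VC []
  [2] addr=0xba blk=11 s=3: MISS | VC []
  [3] addr=0x1ef blk=30 s=6: L1-HIT | VC []
  [4] addr=0xbb blk=11 s=3: L1-HIT | VC []
  [5] addr=0x179 blk=23 s=7: MISS | VC []
  [6] addr=0x107 blk=16 s=0: MISS | VC []
  [7] addr=0x104 blk=16 s=0: L1-HIT | VC []
  [8] addr=0xb1 blk=11 s=3: L1-HIT | VC []
  [9] addr=0x1e3 blk=30 s=6: L1-HIT | VC []
  [10] addr=0x1e2 blk=30 s=6: L1-HIT | VC []
  [11] addr=0x165 blk=22 s=6: MISS | VC [30]
  [12] addr=0x10c blk=16 s=0: L1-HIT | VC [30]
  [13] addr=0x1eb blk=30 s=6: VC-HIT | VC [22]
  [14] addr=0x88 blk=8 s=0: MISS | VC [22, 16]
  [15] addr=0x106 blk=16 s=0: VC-HIT | VC [22, 8]
  [16] addr=0x8f blk=8 s=0: VC-HIT | VC [22, 16]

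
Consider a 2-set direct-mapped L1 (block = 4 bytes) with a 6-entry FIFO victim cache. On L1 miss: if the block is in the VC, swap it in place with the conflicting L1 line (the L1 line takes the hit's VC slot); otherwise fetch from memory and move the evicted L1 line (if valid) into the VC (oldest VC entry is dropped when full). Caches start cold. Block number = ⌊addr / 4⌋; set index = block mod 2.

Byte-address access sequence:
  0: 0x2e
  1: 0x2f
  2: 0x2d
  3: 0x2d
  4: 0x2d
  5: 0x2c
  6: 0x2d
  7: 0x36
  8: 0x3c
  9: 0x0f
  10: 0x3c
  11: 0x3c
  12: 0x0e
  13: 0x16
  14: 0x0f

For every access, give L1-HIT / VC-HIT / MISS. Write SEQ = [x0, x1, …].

#0 0x2e→b11/s1 MISS; vc=[]
#1 0x2f→b11/s1 L1-HIT; vc=[]
#2 0x2d→b11/s1 L1-HIT; vc=[]
#3 0x2d→b11/s1 L1-HIT; vc=[]
#4 0x2d→b11/s1 L1-HIT; vc=[]
#5 0x2c→b11/s1 L1-HIT; vc=[]
#6 0x2d→b11/s1 L1-HIT; vc=[]
#7 0x36→b13/s1 MISS; vc=[11]
#8 0x3c→b15/s1 MISS; vc=[11,13]
#9 0xf→b3/s1 MISS; vc=[11,13,15]
#10 0x3c→b15/s1 VC-HIT; vc=[11,13,3]
#11 0x3c→b15/s1 L1-HIT; vc=[11,13,3]
#12 0xe→b3/s1 VC-HIT; vc=[11,13,15]
#13 0x16→b5/s1 MISS; vc=[11,13,15,3]
#14 0xf→b3/s1 VC-HIT; vc=[11,13,15,5]

SEQ = [MISS, L1-HIT, L1-HIT, L1-HIT, L1-HIT, L1-HIT, L1-HIT, MISS, MISS, MISS, VC-HIT, L1-HIT, VC-HIT, MISS, VC-HIT]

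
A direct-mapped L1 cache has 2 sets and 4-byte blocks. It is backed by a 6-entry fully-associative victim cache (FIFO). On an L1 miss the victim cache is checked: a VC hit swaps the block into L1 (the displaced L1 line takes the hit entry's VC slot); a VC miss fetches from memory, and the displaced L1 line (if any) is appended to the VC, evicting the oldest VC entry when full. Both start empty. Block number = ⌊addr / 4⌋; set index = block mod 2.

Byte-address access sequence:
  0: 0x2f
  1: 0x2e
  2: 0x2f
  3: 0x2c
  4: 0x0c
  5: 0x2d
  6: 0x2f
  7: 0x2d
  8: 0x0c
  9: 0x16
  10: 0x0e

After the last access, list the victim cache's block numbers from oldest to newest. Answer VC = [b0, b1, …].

VC = [11, 5]

0: 0x2f (blk 11, set 1) → MISS  vc=[]
1: 0x2e (blk 11, set 1) → L1-HIT  vc=[]
2: 0x2f (blk 11, set 1) → L1-HIT  vc=[]
3: 0x2c (blk 11, set 1) → L1-HIT  vc=[]
4: 0xc (blk 3, set 1) → MISS  vc=[11]
5: 0x2d (blk 11, set 1) → VC-HIT  vc=[3]
6: 0x2f (blk 11, set 1) → L1-HIT  vc=[3]
7: 0x2d (blk 11, set 1) → L1-HIT  vc=[3]
8: 0xc (blk 3, set 1) → VC-HIT  vc=[11]
9: 0x16 (blk 5, set 1) → MISS  vc=[11, 3]
10: 0xe (blk 3, set 1) → VC-HIT  vc=[11, 5]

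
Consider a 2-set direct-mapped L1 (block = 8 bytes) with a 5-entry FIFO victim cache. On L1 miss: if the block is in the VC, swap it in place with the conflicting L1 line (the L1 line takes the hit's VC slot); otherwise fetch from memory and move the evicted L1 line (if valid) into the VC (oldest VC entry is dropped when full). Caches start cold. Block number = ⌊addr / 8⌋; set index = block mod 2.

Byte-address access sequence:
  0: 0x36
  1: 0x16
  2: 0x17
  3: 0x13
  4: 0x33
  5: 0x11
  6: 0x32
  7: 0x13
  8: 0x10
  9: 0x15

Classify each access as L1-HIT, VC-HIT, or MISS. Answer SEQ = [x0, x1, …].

  [0] addr=0x36 blk=6 s=0: MISS | VC []
  [1] addr=0x16 blk=2 s=0: MISS | VC [6]
  [2] addr=0x17 blk=2 s=0: L1-HIT | VC [6]
  [3] addr=0x13 blk=2 s=0: L1-HIT | VC [6]
  [4] addr=0x33 blk=6 s=0: VC-HIT | VC [2]
  [5] addr=0x11 blk=2 s=0: VC-HIT | VC [6]
  [6] addr=0x32 blk=6 s=0: VC-HIT | VC [2]
  [7] addr=0x13 blk=2 s=0: VC-HIT | VC [6]
  [8] addr=0x10 blk=2 s=0: L1-HIT | VC [6]
  [9] addr=0x15 blk=2 s=0: L1-HIT | VC [6]

SEQ = [MISS, MISS, L1-HIT, L1-HIT, VC-HIT, VC-HIT, VC-HIT, VC-HIT, L1-HIT, L1-HIT]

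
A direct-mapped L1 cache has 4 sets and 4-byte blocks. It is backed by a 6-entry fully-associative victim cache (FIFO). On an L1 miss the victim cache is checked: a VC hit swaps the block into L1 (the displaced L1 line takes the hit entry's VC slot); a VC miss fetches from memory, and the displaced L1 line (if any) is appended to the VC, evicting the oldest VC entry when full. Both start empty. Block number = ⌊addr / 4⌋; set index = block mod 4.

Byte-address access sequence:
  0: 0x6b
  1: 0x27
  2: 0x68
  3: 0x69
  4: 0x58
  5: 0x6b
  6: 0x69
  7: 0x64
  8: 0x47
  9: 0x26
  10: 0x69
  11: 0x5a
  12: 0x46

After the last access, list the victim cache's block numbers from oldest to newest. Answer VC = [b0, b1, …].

VC = [26, 9, 25]

0: 0x6b (blk 26, set 2) → MISS  vc=[]
1: 0x27 (blk 9, set 1) → MISS  vc=[]
2: 0x68 (blk 26, set 2) → L1-HIT  vc=[]
3: 0x69 (blk 26, set 2) → L1-HIT  vc=[]
4: 0x58 (blk 22, set 2) → MISS  vc=[26]
5: 0x6b (blk 26, set 2) → VC-HIT  vc=[22]
6: 0x69 (blk 26, set 2) → L1-HIT  vc=[22]
7: 0x64 (blk 25, set 1) → MISS  vc=[22, 9]
8: 0x47 (blk 17, set 1) → MISS  vc=[22, 9, 25]
9: 0x26 (blk 9, set 1) → VC-HIT  vc=[22, 17, 25]
10: 0x69 (blk 26, set 2) → L1-HIT  vc=[22, 17, 25]
11: 0x5a (blk 22, set 2) → VC-HIT  vc=[26, 17, 25]
12: 0x46 (blk 17, set 1) → VC-HIT  vc=[26, 9, 25]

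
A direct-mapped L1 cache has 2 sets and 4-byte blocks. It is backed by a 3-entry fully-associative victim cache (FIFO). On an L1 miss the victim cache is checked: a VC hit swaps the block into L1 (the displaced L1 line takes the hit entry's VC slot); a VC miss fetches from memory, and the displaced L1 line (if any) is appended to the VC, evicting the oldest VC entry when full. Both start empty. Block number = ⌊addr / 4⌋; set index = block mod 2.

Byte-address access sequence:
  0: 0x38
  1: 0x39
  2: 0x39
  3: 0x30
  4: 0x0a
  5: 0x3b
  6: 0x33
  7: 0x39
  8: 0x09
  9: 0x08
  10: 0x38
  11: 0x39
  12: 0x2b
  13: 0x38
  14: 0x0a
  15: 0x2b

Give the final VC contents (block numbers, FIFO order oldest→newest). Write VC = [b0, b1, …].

VC = [14, 12, 2]

#0 0x38→b14/s0 MISS; vc=[]
#1 0x39→b14/s0 L1-HIT; vc=[]
#2 0x39→b14/s0 L1-HIT; vc=[]
#3 0x30→b12/s0 MISS; vc=[14]
#4 0xa→b2/s0 MISS; vc=[14,12]
#5 0x3b→b14/s0 VC-HIT; vc=[2,12]
#6 0x33→b12/s0 VC-HIT; vc=[2,14]
#7 0x39→b14/s0 VC-HIT; vc=[2,12]
#8 0x9→b2/s0 VC-HIT; vc=[14,12]
#9 0x8→b2/s0 L1-HIT; vc=[14,12]
#10 0x38→b14/s0 VC-HIT; vc=[2,12]
#11 0x39→b14/s0 L1-HIT; vc=[2,12]
#12 0x2b→b10/s0 MISS; vc=[2,12,14]
#13 0x38→b14/s0 VC-HIT; vc=[2,12,10]
#14 0xa→b2/s0 VC-HIT; vc=[14,12,10]
#15 0x2b→b10/s0 VC-HIT; vc=[14,12,2]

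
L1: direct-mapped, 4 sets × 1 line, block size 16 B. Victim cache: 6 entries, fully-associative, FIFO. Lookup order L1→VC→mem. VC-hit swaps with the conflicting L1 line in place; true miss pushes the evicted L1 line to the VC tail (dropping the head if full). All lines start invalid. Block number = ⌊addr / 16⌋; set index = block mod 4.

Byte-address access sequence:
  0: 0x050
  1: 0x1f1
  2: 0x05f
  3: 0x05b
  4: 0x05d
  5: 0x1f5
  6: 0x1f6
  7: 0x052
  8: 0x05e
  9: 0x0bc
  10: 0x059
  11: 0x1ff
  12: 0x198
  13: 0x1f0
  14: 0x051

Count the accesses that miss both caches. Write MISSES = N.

MISSES = 4

0: 0x50 (blk 5, set 1) → MISS  vc=[]
1: 0x1f1 (blk 31, set 3) → MISS  vc=[]
2: 0x5f (blk 5, set 1) → L1-HIT  vc=[]
3: 0x5b (blk 5, set 1) → L1-HIT  vc=[]
4: 0x5d (blk 5, set 1) → L1-HIT  vc=[]
5: 0x1f5 (blk 31, set 3) → L1-HIT  vc=[]
6: 0x1f6 (blk 31, set 3) → L1-HIT  vc=[]
7: 0x52 (blk 5, set 1) → L1-HIT  vc=[]
8: 0x5e (blk 5, set 1) → L1-HIT  vc=[]
9: 0xbc (blk 11, set 3) → MISS  vc=[31]
10: 0x59 (blk 5, set 1) → L1-HIT  vc=[31]
11: 0x1ff (blk 31, set 3) → VC-HIT  vc=[11]
12: 0x198 (blk 25, set 1) → MISS  vc=[11, 5]
13: 0x1f0 (blk 31, set 3) → L1-HIT  vc=[11, 5]
14: 0x51 (blk 5, set 1) → VC-HIT  vc=[11, 25]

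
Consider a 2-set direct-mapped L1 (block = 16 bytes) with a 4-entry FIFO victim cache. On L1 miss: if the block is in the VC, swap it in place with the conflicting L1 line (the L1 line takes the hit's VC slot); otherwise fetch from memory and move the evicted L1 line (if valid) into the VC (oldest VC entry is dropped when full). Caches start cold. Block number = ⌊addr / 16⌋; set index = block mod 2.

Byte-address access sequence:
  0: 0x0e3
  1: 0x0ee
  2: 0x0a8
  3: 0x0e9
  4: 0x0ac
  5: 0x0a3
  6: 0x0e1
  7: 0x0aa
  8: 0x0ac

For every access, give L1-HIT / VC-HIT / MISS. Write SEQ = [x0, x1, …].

SEQ = [MISS, L1-HIT, MISS, VC-HIT, VC-HIT, L1-HIT, VC-HIT, VC-HIT, L1-HIT]

#0 0xe3→b14/s0 MISS; vc=[]
#1 0xee→b14/s0 L1-HIT; vc=[]
#2 0xa8→b10/s0 MISS; vc=[14]
#3 0xe9→b14/s0 VC-HIT; vc=[10]
#4 0xac→b10/s0 VC-HIT; vc=[14]
#5 0xa3→b10/s0 L1-HIT; vc=[14]
#6 0xe1→b14/s0 VC-HIT; vc=[10]
#7 0xaa→b10/s0 VC-HIT; vc=[14]
#8 0xac→b10/s0 L1-HIT; vc=[14]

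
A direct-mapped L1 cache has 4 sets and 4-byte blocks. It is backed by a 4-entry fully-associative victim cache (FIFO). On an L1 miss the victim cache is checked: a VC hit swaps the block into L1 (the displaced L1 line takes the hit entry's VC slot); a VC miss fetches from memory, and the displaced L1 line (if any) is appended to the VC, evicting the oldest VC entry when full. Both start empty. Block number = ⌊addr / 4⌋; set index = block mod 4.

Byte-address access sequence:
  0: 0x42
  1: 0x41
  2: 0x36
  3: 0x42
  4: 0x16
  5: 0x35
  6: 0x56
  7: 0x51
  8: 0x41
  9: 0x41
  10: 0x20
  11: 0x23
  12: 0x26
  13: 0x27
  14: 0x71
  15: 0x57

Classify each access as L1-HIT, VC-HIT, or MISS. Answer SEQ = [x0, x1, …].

SEQ = [MISS, L1-HIT, MISS, L1-HIT, MISS, VC-HIT, MISS, MISS, VC-HIT, L1-HIT, MISS, L1-HIT, MISS, L1-HIT, MISS, VC-HIT]

  [0] addr=0x42 blk=16 s=0: MISS | VC []
  [1] addr=0x41 blk=16 s=0: L1-HIT | VC []
  [2] addr=0x36 blk=13 s=1: MISS | VC []
  [3] addr=0x42 blk=16 s=0: L1-HIT | VC []
  [4] addr=0x16 blk=5 s=1: MISS | VC [13]
  [5] addr=0x35 blk=13 s=1: VC-HIT | VC [5]
  [6] addr=0x56 blk=21 s=1: MISS | VC [5, 13]
  [7] addr=0x51 blk=20 s=0: MISS | VC [5, 13, 16]
  [8] addr=0x41 blk=16 s=0: VC-HIT | VC [5, 13, 20]
  [9] addr=0x41 blk=16 s=0: L1-HIT | VC [5, 13, 20]
  [10] addr=0x20 blk=8 s=0: MISS | VC [5, 13, 20, 16]
  [11] addr=0x23 blk=8 s=0: L1-HIT | VC [5, 13, 20, 16]
  [12] addr=0x26 blk=9 s=1: MISS | VC [13, 20, 16, 21]
  [13] addr=0x27 blk=9 s=1: L1-HIT | VC [13, 20, 16, 21]
  [14] addr=0x71 blk=28 s=0: MISS | VC [20, 16, 21, 8]
  [15] addr=0x57 blk=21 s=1: VC-HIT | VC [20, 16, 9, 8]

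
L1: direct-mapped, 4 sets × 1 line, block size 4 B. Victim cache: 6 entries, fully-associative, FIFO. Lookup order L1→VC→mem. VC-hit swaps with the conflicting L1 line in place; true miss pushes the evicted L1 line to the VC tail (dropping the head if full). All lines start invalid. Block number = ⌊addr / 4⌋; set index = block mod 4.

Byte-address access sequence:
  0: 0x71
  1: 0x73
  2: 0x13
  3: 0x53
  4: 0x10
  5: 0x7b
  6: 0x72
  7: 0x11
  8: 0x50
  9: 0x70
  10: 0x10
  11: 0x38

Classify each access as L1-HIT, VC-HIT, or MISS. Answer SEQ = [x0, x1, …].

SEQ = [MISS, L1-HIT, MISS, MISS, VC-HIT, MISS, VC-HIT, VC-HIT, VC-HIT, VC-HIT, VC-HIT, MISS]

0: 0x71 (blk 28, set 0) → MISS  vc=[]
1: 0x73 (blk 28, set 0) → L1-HIT  vc=[]
2: 0x13 (blk 4, set 0) → MISS  vc=[28]
3: 0x53 (blk 20, set 0) → MISS  vc=[28, 4]
4: 0x10 (blk 4, set 0) → VC-HIT  vc=[28, 20]
5: 0x7b (blk 30, set 2) → MISS  vc=[28, 20]
6: 0x72 (blk 28, set 0) → VC-HIT  vc=[4, 20]
7: 0x11 (blk 4, set 0) → VC-HIT  vc=[28, 20]
8: 0x50 (blk 20, set 0) → VC-HIT  vc=[28, 4]
9: 0x70 (blk 28, set 0) → VC-HIT  vc=[20, 4]
10: 0x10 (blk 4, set 0) → VC-HIT  vc=[20, 28]
11: 0x38 (blk 14, set 2) → MISS  vc=[20, 28, 30]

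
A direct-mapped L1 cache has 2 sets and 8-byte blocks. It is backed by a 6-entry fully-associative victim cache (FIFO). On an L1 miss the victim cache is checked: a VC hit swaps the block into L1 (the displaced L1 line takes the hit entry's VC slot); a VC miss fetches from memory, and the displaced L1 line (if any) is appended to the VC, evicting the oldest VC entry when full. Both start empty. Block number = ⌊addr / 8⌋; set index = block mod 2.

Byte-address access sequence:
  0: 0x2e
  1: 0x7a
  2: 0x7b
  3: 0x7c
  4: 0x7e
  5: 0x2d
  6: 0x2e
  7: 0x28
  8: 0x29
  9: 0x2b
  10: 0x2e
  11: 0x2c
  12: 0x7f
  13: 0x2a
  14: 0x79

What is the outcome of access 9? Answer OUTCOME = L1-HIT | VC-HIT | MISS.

OUTCOME = L1-HIT

0: 0x2e (blk 5, set 1) → MISS  vc=[]
1: 0x7a (blk 15, set 1) → MISS  vc=[5]
2: 0x7b (blk 15, set 1) → L1-HIT  vc=[5]
3: 0x7c (blk 15, set 1) → L1-HIT  vc=[5]
4: 0x7e (blk 15, set 1) → L1-HIT  vc=[5]
5: 0x2d (blk 5, set 1) → VC-HIT  vc=[15]
6: 0x2e (blk 5, set 1) → L1-HIT  vc=[15]
7: 0x28 (blk 5, set 1) → L1-HIT  vc=[15]
8: 0x29 (blk 5, set 1) → L1-HIT  vc=[15]
9: 0x2b (blk 5, set 1) → L1-HIT  vc=[15]
10: 0x2e (blk 5, set 1) → L1-HIT  vc=[15]
11: 0x2c (blk 5, set 1) → L1-HIT  vc=[15]
12: 0x7f (blk 15, set 1) → VC-HIT  vc=[5]
13: 0x2a (blk 5, set 1) → VC-HIT  vc=[15]
14: 0x79 (blk 15, set 1) → VC-HIT  vc=[5]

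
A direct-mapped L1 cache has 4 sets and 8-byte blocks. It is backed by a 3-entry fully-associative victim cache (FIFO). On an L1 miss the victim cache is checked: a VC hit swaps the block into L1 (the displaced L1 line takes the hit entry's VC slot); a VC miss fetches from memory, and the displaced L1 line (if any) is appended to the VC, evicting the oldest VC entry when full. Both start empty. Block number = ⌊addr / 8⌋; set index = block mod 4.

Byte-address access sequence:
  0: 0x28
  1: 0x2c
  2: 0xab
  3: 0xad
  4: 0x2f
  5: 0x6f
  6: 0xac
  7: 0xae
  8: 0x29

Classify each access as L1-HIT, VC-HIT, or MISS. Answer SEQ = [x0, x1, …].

SEQ = [MISS, L1-HIT, MISS, L1-HIT, VC-HIT, MISS, VC-HIT, L1-HIT, VC-HIT]

0: 0x28 (blk 5, set 1) → MISS  vc=[]
1: 0x2c (blk 5, set 1) → L1-HIT  vc=[]
2: 0xab (blk 21, set 1) → MISS  vc=[5]
3: 0xad (blk 21, set 1) → L1-HIT  vc=[5]
4: 0x2f (blk 5, set 1) → VC-HIT  vc=[21]
5: 0x6f (blk 13, set 1) → MISS  vc=[21, 5]
6: 0xac (blk 21, set 1) → VC-HIT  vc=[13, 5]
7: 0xae (blk 21, set 1) → L1-HIT  vc=[13, 5]
8: 0x29 (blk 5, set 1) → VC-HIT  vc=[13, 21]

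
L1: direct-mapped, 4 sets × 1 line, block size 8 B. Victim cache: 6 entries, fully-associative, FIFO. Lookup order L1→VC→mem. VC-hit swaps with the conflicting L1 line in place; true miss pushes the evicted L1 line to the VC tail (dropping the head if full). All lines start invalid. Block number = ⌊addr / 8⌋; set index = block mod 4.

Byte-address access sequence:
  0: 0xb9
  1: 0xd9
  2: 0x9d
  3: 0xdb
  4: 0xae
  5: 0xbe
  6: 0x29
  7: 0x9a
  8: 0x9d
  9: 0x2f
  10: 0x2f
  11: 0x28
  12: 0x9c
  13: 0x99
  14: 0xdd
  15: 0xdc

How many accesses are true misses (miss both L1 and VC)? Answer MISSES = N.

  [0] addr=0xb9 blk=23 s=3: MISS | VC []
  [1] addr=0xd9 blk=27 s=3: MISS | VC [23]
  [2] addr=0x9d blk=19 s=3: MISS | VC [23, 27]
  [3] addr=0xdb blk=27 s=3: VC-HIT | VC [23, 19]
  [4] addr=0xae blk=21 s=1: MISS | VC [23, 19]
  [5] addr=0xbe blk=23 s=3: VC-HIT | VC [27, 19]
  [6] addr=0x29 blk=5 s=1: MISS | VC [27, 19, 21]
  [7] addr=0x9a blk=19 s=3: VC-HIT | VC [27, 23, 21]
  [8] addr=0x9d blk=19 s=3: L1-HIT | VC [27, 23, 21]
  [9] addr=0x2f blk=5 s=1: L1-HIT | VC [27, 23, 21]
  [10] addr=0x2f blk=5 s=1: L1-HIT | VC [27, 23, 21]
  [11] addr=0x28 blk=5 s=1: L1-HIT | VC [27, 23, 21]
  [12] addr=0x9c blk=19 s=3: L1-HIT | VC [27, 23, 21]
  [13] addr=0x99 blk=19 s=3: L1-HIT | VC [27, 23, 21]
  [14] addr=0xdd blk=27 s=3: VC-HIT | VC [19, 23, 21]
  [15] addr=0xdc blk=27 s=3: L1-HIT | VC [19, 23, 21]

MISSES = 5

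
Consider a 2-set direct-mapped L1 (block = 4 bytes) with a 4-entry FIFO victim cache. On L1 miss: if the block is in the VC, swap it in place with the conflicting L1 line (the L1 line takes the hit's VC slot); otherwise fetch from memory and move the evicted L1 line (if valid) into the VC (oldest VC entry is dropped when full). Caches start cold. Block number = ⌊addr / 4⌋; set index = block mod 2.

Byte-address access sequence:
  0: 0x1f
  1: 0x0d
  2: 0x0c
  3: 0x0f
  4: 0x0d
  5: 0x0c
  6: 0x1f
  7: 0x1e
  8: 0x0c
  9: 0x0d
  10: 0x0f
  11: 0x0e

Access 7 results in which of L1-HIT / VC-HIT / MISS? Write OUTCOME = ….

OUTCOME = L1-HIT

#0 0x1f→b7/s1 MISS; vc=[]
#1 0xd→b3/s1 MISS; vc=[7]
#2 0xc→b3/s1 L1-HIT; vc=[7]
#3 0xf→b3/s1 L1-HIT; vc=[7]
#4 0xd→b3/s1 L1-HIT; vc=[7]
#5 0xc→b3/s1 L1-HIT; vc=[7]
#6 0x1f→b7/s1 VC-HIT; vc=[3]
#7 0x1e→b7/s1 L1-HIT; vc=[3]
#8 0xc→b3/s1 VC-HIT; vc=[7]
#9 0xd→b3/s1 L1-HIT; vc=[7]
#10 0xf→b3/s1 L1-HIT; vc=[7]
#11 0xe→b3/s1 L1-HIT; vc=[7]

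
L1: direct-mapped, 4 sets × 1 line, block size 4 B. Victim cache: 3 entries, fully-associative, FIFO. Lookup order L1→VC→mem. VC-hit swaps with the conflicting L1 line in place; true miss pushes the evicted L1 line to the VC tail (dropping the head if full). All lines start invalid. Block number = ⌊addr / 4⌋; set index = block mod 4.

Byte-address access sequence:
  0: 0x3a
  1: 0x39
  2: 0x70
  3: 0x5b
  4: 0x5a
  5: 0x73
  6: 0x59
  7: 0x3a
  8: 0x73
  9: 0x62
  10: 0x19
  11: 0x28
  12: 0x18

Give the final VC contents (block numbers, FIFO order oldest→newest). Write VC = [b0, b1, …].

VC = [28, 14, 10]

  [0] addr=0x3a blk=14 s=2: MISS | VC []
  [1] addr=0x39 blk=14 s=2: L1-HIT | VC []
  [2] addr=0x70 blk=28 s=0: MISS | VC []
  [3] addr=0x5b blk=22 s=2: MISS | VC [14]
  [4] addr=0x5a blk=22 s=2: L1-HIT | VC [14]
  [5] addr=0x73 blk=28 s=0: L1-HIT | VC [14]
  [6] addr=0x59 blk=22 s=2: L1-HIT | VC [14]
  [7] addr=0x3a blk=14 s=2: VC-HIT | VC [22]
  [8] addr=0x73 blk=28 s=0: L1-HIT | VC [22]
  [9] addr=0x62 blk=24 s=0: MISS | VC [22, 28]
  [10] addr=0x19 blk=6 s=2: MISS | VC [22, 28, 14]
  [11] addr=0x28 blk=10 s=2: MISS | VC [28, 14, 6]
  [12] addr=0x18 blk=6 s=2: VC-HIT | VC [28, 14, 10]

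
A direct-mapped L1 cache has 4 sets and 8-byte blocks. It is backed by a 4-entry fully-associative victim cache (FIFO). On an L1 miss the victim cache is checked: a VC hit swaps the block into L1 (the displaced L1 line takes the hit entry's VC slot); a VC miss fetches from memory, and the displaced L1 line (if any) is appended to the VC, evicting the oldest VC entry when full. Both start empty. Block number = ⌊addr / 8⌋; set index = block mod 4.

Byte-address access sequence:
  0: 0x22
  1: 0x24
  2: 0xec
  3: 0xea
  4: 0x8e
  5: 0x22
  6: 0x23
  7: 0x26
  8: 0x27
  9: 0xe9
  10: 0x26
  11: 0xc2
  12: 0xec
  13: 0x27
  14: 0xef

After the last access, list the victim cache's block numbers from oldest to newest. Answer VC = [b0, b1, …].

  [0] addr=0x22 blk=4 s=0: MISS | VC []
  [1] addr=0x24 blk=4 s=0: L1-HIT | VC []
  [2] addr=0xec blk=29 s=1: MISS | VC []
  [3] addr=0xea blk=29 s=1: L1-HIT | VC []
  [4] addr=0x8e blk=17 s=1: MISS | VC [29]
  [5] addr=0x22 blk=4 s=0: L1-HIT | VC [29]
  [6] addr=0x23 blk=4 s=0: L1-HIT | VC [29]
  [7] addr=0x26 blk=4 s=0: L1-HIT | VC [29]
  [8] addr=0x27 blk=4 s=0: L1-HIT | VC [29]
  [9] addr=0xe9 blk=29 s=1: VC-HIT | VC [17]
  [10] addr=0x26 blk=4 s=0: L1-HIT | VC [17]
  [11] addr=0xc2 blk=24 s=0: MISS | VC [17, 4]
  [12] addr=0xec blk=29 s=1: L1-HIT | VC [17, 4]
  [13] addr=0x27 blk=4 s=0: VC-HIT | VC [17, 24]
  [14] addr=0xef blk=29 s=1: L1-HIT | VC [17, 24]

VC = [17, 24]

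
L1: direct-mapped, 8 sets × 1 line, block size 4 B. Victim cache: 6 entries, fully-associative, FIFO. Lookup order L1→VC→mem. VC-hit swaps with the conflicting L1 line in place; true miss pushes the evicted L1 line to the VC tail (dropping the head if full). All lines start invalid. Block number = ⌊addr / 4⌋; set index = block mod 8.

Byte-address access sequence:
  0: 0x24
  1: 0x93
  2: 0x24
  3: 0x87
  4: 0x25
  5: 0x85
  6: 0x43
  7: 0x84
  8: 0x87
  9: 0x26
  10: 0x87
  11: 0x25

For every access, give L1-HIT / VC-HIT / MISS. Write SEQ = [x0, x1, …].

  [0] addr=0x24 blk=9 s=1: MISS | VC []
  [1] addr=0x93 blk=36 s=4: MISS | VC []
  [2] addr=0x24 blk=9 s=1: L1-HIT | VC []
  [3] addr=0x87 blk=33 s=1: MISS | VC [9]
  [4] addr=0x25 blk=9 s=1: VC-HIT | VC [33]
  [5] addr=0x85 blk=33 s=1: VC-HIT | VC [9]
  [6] addr=0x43 blk=16 s=0: MISS | VC [9]
  [7] addr=0x84 blk=33 s=1: L1-HIT | VC [9]
  [8] addr=0x87 blk=33 s=1: L1-HIT | VC [9]
  [9] addr=0x26 blk=9 s=1: VC-HIT | VC [33]
  [10] addr=0x87 blk=33 s=1: VC-HIT | VC [9]
  [11] addr=0x25 blk=9 s=1: VC-HIT | VC [33]

SEQ = [MISS, MISS, L1-HIT, MISS, VC-HIT, VC-HIT, MISS, L1-HIT, L1-HIT, VC-HIT, VC-HIT, VC-HIT]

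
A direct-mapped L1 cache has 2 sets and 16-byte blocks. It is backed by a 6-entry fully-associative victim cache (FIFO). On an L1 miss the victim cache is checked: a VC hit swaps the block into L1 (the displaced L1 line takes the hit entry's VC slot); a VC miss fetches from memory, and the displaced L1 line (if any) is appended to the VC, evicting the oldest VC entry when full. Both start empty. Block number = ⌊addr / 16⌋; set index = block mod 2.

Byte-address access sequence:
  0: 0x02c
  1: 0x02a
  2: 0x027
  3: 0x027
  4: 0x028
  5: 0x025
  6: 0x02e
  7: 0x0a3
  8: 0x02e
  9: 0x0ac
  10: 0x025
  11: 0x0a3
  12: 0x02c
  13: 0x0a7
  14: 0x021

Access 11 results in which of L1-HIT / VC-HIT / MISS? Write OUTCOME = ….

#0 0x2c→b2/s0 MISS; vc=[]
#1 0x2a→b2/s0 L1-HIT; vc=[]
#2 0x27→b2/s0 L1-HIT; vc=[]
#3 0x27→b2/s0 L1-HIT; vc=[]
#4 0x28→b2/s0 L1-HIT; vc=[]
#5 0x25→b2/s0 L1-HIT; vc=[]
#6 0x2e→b2/s0 L1-HIT; vc=[]
#7 0xa3→b10/s0 MISS; vc=[2]
#8 0x2e→b2/s0 VC-HIT; vc=[10]
#9 0xac→b10/s0 VC-HIT; vc=[2]
#10 0x25→b2/s0 VC-HIT; vc=[10]
#11 0xa3→b10/s0 VC-HIT; vc=[2]
#12 0x2c→b2/s0 VC-HIT; vc=[10]
#13 0xa7→b10/s0 VC-HIT; vc=[2]
#14 0x21→b2/s0 VC-HIT; vc=[10]

OUTCOME = VC-HIT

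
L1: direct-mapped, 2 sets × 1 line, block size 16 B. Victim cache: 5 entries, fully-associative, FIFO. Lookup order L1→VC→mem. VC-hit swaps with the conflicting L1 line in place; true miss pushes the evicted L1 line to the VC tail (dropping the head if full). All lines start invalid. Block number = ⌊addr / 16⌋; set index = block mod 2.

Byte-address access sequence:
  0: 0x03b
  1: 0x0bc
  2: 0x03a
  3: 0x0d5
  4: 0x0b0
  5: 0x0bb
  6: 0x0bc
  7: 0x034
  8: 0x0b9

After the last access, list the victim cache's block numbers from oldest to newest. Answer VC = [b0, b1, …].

#0 0x3b→b3/s1 MISS; vc=[]
#1 0xbc→b11/s1 MISS; vc=[3]
#2 0x3a→b3/s1 VC-HIT; vc=[11]
#3 0xd5→b13/s1 MISS; vc=[11,3]
#4 0xb0→b11/s1 VC-HIT; vc=[13,3]
#5 0xbb→b11/s1 L1-HIT; vc=[13,3]
#6 0xbc→b11/s1 L1-HIT; vc=[13,3]
#7 0x34→b3/s1 VC-HIT; vc=[13,11]
#8 0xb9→b11/s1 VC-HIT; vc=[13,3]

VC = [13, 3]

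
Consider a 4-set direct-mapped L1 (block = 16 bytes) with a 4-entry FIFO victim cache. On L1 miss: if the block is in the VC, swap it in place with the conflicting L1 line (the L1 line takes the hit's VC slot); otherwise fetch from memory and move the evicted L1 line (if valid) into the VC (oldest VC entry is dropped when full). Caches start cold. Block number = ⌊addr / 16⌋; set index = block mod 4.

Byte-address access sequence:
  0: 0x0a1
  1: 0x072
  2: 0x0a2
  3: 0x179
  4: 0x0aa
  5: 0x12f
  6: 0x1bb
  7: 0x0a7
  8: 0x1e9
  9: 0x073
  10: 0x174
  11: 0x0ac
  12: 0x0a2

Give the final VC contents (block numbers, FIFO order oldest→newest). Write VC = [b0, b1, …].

#0 0xa1→b10/s2 MISS; vc=[]
#1 0x72→b7/s3 MISS; vc=[]
#2 0xa2→b10/s2 L1-HIT; vc=[]
#3 0x179→b23/s3 MISS; vc=[7]
#4 0xaa→b10/s2 L1-HIT; vc=[7]
#5 0x12f→b18/s2 MISS; vc=[7,10]
#6 0x1bb→b27/s3 MISS; vc=[7,10,23]
#7 0xa7→b10/s2 VC-HIT; vc=[7,18,23]
#8 0x1e9→b30/s2 MISS; vc=[7,18,23,10]
#9 0x73→b7/s3 VC-HIT; vc=[27,18,23,10]
#10 0x174→b23/s3 VC-HIT; vc=[27,18,7,10]
#11 0xac→b10/s2 VC-HIT; vc=[27,18,7,30]
#12 0xa2→b10/s2 L1-HIT; vc=[27,18,7,30]

VC = [27, 18, 7, 30]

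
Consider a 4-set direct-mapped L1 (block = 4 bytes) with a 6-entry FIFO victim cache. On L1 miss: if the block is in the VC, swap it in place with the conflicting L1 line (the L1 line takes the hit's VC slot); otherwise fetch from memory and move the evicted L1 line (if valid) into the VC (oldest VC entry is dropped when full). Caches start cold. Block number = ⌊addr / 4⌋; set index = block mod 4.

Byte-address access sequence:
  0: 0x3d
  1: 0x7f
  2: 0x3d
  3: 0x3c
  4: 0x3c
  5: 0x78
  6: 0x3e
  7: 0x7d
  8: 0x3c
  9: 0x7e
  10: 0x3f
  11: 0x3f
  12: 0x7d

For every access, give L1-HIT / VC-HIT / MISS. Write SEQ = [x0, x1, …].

  [0] addr=0x3d blk=15 s=3: MISS | VC []
  [1] addr=0x7f blk=31 s=3: MISS | VC [15]
  [2] addr=0x3d blk=15 s=3: VC-HIT | VC [31]
  [3] addr=0x3c blk=15 s=3: L1-HIT | VC [31]
  [4] addr=0x3c blk=15 s=3: L1-HIT | VC [31]
  [5] addr=0x78 blk=30 s=2: MISS | VC [31]
  [6] addr=0x3e blk=15 s=3: L1-HIT | VC [31]
  [7] addr=0x7d blk=31 s=3: VC-HIT | VC [15]
  [8] addr=0x3c blk=15 s=3: VC-HIT | VC [31]
  [9] addr=0x7e blk=31 s=3: VC-HIT | VC [15]
  [10] addr=0x3f blk=15 s=3: VC-HIT | VC [31]
  [11] addr=0x3f blk=15 s=3: L1-HIT | VC [31]
  [12] addr=0x7d blk=31 s=3: VC-HIT | VC [15]

SEQ = [MISS, MISS, VC-HIT, L1-HIT, L1-HIT, MISS, L1-HIT, VC-HIT, VC-HIT, VC-HIT, VC-HIT, L1-HIT, VC-HIT]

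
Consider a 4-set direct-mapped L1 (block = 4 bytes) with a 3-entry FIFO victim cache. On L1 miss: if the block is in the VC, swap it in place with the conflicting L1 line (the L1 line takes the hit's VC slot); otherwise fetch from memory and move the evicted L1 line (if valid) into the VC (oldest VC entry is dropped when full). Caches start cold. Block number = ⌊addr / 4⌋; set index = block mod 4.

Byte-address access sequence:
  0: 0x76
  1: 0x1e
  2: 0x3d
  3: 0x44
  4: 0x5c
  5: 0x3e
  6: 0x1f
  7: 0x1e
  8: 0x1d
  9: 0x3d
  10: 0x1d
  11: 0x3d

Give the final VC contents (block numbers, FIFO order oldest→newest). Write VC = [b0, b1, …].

  [0] addr=0x76 blk=29 s=1: MISS | VC []
  [1] addr=0x1e blk=7 s=3: MISS | VC []
  [2] addr=0x3d blk=15 s=3: MISS | VC [7]
  [3] addr=0x44 blk=17 s=1: MISS | VC [7, 29]
  [4] addr=0x5c blk=23 s=3: MISS | VC [7, 29, 15]
  [5] addr=0x3e blk=15 s=3: VC-HIT | VC [7, 29, 23]
  [6] addr=0x1f blk=7 s=3: VC-HIT | VC [15, 29, 23]
  [7] addr=0x1e blk=7 s=3: L1-HIT | VC [15, 29, 23]
  [8] addr=0x1d blk=7 s=3: L1-HIT | VC [15, 29, 23]
  [9] addr=0x3d blk=15 s=3: VC-HIT | VC [7, 29, 23]
  [10] addr=0x1d blk=7 s=3: VC-HIT | VC [15, 29, 23]
  [11] addr=0x3d blk=15 s=3: VC-HIT | VC [7, 29, 23]

VC = [7, 29, 23]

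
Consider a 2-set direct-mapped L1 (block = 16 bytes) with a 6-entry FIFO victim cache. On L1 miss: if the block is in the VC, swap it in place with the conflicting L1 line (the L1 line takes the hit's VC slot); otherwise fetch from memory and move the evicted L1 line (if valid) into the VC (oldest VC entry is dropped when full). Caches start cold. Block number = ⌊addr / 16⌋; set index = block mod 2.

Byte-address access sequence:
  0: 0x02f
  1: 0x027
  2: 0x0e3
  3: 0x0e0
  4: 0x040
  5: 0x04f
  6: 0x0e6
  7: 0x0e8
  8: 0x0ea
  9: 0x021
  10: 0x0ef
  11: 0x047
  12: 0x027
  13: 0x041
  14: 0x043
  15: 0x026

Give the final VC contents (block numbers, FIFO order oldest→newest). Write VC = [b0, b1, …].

#0 0x2f→b2/s0 MISS; vc=[]
#1 0x27→b2/s0 L1-HIT; vc=[]
#2 0xe3→b14/s0 MISS; vc=[2]
#3 0xe0→b14/s0 L1-HIT; vc=[2]
#4 0x40→b4/s0 MISS; vc=[2,14]
#5 0x4f→b4/s0 L1-HIT; vc=[2,14]
#6 0xe6→b14/s0 VC-HIT; vc=[2,4]
#7 0xe8→b14/s0 L1-HIT; vc=[2,4]
#8 0xea→b14/s0 L1-HIT; vc=[2,4]
#9 0x21→b2/s0 VC-HIT; vc=[14,4]
#10 0xef→b14/s0 VC-HIT; vc=[2,4]
#11 0x47→b4/s0 VC-HIT; vc=[2,14]
#12 0x27→b2/s0 VC-HIT; vc=[4,14]
#13 0x41→b4/s0 VC-HIT; vc=[2,14]
#14 0x43→b4/s0 L1-HIT; vc=[2,14]
#15 0x26→b2/s0 VC-HIT; vc=[4,14]

VC = [4, 14]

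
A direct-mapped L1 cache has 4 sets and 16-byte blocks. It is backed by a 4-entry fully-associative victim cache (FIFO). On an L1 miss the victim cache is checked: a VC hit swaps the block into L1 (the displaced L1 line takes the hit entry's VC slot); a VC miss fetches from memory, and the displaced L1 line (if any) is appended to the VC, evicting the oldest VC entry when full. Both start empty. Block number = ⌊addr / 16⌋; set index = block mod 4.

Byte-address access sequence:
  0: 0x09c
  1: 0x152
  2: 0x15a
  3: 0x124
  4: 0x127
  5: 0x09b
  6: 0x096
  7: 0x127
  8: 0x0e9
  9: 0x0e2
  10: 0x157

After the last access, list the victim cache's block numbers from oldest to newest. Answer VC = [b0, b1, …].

VC = [9, 18]

#0 0x9c→b9/s1 MISS; vc=[]
#1 0x152→b21/s1 MISS; vc=[9]
#2 0x15a→b21/s1 L1-HIT; vc=[9]
#3 0x124→b18/s2 MISS; vc=[9]
#4 0x127→b18/s2 L1-HIT; vc=[9]
#5 0x9b→b9/s1 VC-HIT; vc=[21]
#6 0x96→b9/s1 L1-HIT; vc=[21]
#7 0x127→b18/s2 L1-HIT; vc=[21]
#8 0xe9→b14/s2 MISS; vc=[21,18]
#9 0xe2→b14/s2 L1-HIT; vc=[21,18]
#10 0x157→b21/s1 VC-HIT; vc=[9,18]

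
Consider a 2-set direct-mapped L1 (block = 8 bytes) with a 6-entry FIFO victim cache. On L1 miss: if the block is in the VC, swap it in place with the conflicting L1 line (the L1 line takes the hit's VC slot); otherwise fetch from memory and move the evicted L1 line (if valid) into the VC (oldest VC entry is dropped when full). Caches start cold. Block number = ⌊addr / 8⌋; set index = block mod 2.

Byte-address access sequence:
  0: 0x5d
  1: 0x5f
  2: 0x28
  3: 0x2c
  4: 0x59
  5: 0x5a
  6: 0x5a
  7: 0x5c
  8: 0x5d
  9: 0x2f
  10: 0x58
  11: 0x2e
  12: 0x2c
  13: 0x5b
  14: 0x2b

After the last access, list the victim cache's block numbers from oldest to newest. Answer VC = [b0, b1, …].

  [0] addr=0x5d blk=11 s=1: MISS | VC []
  [1] addr=0x5f blk=11 s=1: L1-HIT | VC []
  [2] addr=0x28 blk=5 s=1: MISS | VC [11]
  [3] addr=0x2c blk=5 s=1: L1-HIT | VC [11]
  [4] addr=0x59 blk=11 s=1: VC-HIT | VC [5]
  [5] addr=0x5a blk=11 s=1: L1-HIT | VC [5]
  [6] addr=0x5a blk=11 s=1: L1-HIT | VC [5]
  [7] addr=0x5c blk=11 s=1: L1-HIT | VC [5]
  [8] addr=0x5d blk=11 s=1: L1-HIT | VC [5]
  [9] addr=0x2f blk=5 s=1: VC-HIT | VC [11]
  [10] addr=0x58 blk=11 s=1: VC-HIT | VC [5]
  [11] addr=0x2e blk=5 s=1: VC-HIT | VC [11]
  [12] addr=0x2c blk=5 s=1: L1-HIT | VC [11]
  [13] addr=0x5b blk=11 s=1: VC-HIT | VC [5]
  [14] addr=0x2b blk=5 s=1: VC-HIT | VC [11]

VC = [11]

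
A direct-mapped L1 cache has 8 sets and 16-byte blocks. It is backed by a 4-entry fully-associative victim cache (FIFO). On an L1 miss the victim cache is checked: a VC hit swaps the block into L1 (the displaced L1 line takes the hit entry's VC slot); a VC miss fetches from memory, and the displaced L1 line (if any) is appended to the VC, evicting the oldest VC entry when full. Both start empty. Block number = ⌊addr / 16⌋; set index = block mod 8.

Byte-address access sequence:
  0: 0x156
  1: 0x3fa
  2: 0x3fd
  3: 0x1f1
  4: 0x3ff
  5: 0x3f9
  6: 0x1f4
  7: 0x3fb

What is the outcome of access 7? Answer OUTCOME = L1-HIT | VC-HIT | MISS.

OUTCOME = VC-HIT

  [0] addr=0x156 blk=21 s=5: MISS | VC []
  [1] addr=0x3fa blk=63 s=7: MISS | VC []
  [2] addr=0x3fd blk=63 s=7: L1-HIT | VC []
  [3] addr=0x1f1 blk=31 s=7: MISS | VC [63]
  [4] addr=0x3ff blk=63 s=7: VC-HIT | VC [31]
  [5] addr=0x3f9 blk=63 s=7: L1-HIT | VC [31]
  [6] addr=0x1f4 blk=31 s=7: VC-HIT | VC [63]
  [7] addr=0x3fb blk=63 s=7: VC-HIT | VC [31]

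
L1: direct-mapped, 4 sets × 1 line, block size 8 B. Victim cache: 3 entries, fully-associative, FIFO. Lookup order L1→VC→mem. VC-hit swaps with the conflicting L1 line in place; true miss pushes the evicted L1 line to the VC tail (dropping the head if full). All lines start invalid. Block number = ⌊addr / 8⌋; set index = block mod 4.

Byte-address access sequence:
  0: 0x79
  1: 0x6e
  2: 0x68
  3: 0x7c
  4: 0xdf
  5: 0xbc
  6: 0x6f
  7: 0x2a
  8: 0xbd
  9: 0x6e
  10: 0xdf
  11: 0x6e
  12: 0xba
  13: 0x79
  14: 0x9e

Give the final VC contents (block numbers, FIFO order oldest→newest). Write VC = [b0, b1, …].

VC = [27, 5, 15]

#0 0x79→b15/s3 MISS; vc=[]
#1 0x6e→b13/s1 MISS; vc=[]
#2 0x68→b13/s1 L1-HIT; vc=[]
#3 0x7c→b15/s3 L1-HIT; vc=[]
#4 0xdf→b27/s3 MISS; vc=[15]
#5 0xbc→b23/s3 MISS; vc=[15,27]
#6 0x6f→b13/s1 L1-HIT; vc=[15,27]
#7 0x2a→b5/s1 MISS; vc=[15,27,13]
#8 0xbd→b23/s3 L1-HIT; vc=[15,27,13]
#9 0x6e→b13/s1 VC-HIT; vc=[15,27,5]
#10 0xdf→b27/s3 VC-HIT; vc=[15,23,5]
#11 0x6e→b13/s1 L1-HIT; vc=[15,23,5]
#12 0xba→b23/s3 VC-HIT; vc=[15,27,5]
#13 0x79→b15/s3 VC-HIT; vc=[23,27,5]
#14 0x9e→b19/s3 MISS; vc=[27,5,15]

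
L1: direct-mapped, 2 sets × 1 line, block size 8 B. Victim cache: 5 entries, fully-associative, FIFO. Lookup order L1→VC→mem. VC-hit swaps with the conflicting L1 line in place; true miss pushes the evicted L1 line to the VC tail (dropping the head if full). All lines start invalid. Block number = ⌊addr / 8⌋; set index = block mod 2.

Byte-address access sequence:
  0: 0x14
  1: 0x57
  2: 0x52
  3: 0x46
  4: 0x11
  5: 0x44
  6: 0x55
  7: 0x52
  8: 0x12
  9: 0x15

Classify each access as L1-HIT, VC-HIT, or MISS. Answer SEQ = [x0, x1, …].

SEQ = [MISS, MISS, L1-HIT, MISS, VC-HIT, VC-HIT, VC-HIT, L1-HIT, VC-HIT, L1-HIT]

  [0] addr=0x14 blk=2 s=0: MISS | VC []
  [1] addr=0x57 blk=10 s=0: MISS | VC [2]
  [2] addr=0x52 blk=10 s=0: L1-HIT | VC [2]
  [3] addr=0x46 blk=8 s=0: MISS | VC [2, 10]
  [4] addr=0x11 blk=2 s=0: VC-HIT | VC [8, 10]
  [5] addr=0x44 blk=8 s=0: VC-HIT | VC [2, 10]
  [6] addr=0x55 blk=10 s=0: VC-HIT | VC [2, 8]
  [7] addr=0x52 blk=10 s=0: L1-HIT | VC [2, 8]
  [8] addr=0x12 blk=2 s=0: VC-HIT | VC [10, 8]
  [9] addr=0x15 blk=2 s=0: L1-HIT | VC [10, 8]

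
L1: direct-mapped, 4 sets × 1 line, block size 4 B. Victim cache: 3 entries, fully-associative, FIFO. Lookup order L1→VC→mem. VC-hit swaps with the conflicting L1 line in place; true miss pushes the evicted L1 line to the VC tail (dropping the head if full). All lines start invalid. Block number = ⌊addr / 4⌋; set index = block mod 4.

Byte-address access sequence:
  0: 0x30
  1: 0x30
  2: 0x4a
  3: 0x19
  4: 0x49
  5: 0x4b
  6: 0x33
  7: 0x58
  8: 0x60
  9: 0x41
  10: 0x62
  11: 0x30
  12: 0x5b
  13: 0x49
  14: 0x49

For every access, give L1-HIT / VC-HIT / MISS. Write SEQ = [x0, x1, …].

SEQ = [MISS, L1-HIT, MISS, MISS, VC-HIT, L1-HIT, L1-HIT, MISS, MISS, MISS, VC-HIT, VC-HIT, L1-HIT, VC-HIT, L1-HIT]

0: 0x30 (blk 12, set 0) → MISS  vc=[]
1: 0x30 (blk 12, set 0) → L1-HIT  vc=[]
2: 0x4a (blk 18, set 2) → MISS  vc=[]
3: 0x19 (blk 6, set 2) → MISS  vc=[18]
4: 0x49 (blk 18, set 2) → VC-HIT  vc=[6]
5: 0x4b (blk 18, set 2) → L1-HIT  vc=[6]
6: 0x33 (blk 12, set 0) → L1-HIT  vc=[6]
7: 0x58 (blk 22, set 2) → MISS  vc=[6, 18]
8: 0x60 (blk 24, set 0) → MISS  vc=[6, 18, 12]
9: 0x41 (blk 16, set 0) → MISS  vc=[18, 12, 24]
10: 0x62 (blk 24, set 0) → VC-HIT  vc=[18, 12, 16]
11: 0x30 (blk 12, set 0) → VC-HIT  vc=[18, 24, 16]
12: 0x5b (blk 22, set 2) → L1-HIT  vc=[18, 24, 16]
13: 0x49 (blk 18, set 2) → VC-HIT  vc=[22, 24, 16]
14: 0x49 (blk 18, set 2) → L1-HIT  vc=[22, 24, 16]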